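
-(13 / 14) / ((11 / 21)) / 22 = -39 / 484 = -0.08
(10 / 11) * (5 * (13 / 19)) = 650 / 209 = 3.11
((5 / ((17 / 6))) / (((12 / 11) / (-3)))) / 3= -55 / 34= -1.62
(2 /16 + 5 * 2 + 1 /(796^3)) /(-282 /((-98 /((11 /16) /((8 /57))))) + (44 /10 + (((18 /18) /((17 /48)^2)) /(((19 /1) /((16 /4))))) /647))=8889678189490634690 /16241198780624839177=0.55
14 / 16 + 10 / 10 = 15 / 8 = 1.88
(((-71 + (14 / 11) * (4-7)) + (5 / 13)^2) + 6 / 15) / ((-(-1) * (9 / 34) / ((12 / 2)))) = -15647752 / 9295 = -1683.46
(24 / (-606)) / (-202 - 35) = 4 / 23937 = 0.00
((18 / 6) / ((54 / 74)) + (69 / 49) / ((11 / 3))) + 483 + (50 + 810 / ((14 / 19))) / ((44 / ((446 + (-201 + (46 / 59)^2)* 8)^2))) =2055844630678291394 / 58781318211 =34974456.06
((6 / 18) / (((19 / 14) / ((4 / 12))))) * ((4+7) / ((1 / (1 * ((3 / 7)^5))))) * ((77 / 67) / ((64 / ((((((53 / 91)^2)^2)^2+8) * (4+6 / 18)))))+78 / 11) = 507698686470163019049 / 5054291529977905176416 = 0.10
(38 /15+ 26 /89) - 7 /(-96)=41273 /14240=2.90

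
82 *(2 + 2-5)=-82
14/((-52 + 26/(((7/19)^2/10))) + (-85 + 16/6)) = 2058/261833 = 0.01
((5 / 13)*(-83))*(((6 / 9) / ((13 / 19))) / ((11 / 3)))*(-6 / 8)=23655 / 3718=6.36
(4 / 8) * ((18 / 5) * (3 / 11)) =27 / 55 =0.49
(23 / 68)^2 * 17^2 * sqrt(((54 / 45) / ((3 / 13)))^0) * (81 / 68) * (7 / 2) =299943 / 2176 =137.84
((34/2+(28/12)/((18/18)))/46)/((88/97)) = 2813/6072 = 0.46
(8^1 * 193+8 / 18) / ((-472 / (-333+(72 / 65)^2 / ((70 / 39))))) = 58381529 / 53690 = 1087.38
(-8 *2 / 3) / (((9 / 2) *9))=-32 / 243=-0.13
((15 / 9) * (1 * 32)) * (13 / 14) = 1040 / 21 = 49.52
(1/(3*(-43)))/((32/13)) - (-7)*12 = 346739/4128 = 84.00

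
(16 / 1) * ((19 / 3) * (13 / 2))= 1976 / 3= 658.67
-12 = -12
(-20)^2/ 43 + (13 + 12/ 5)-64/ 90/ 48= 143311/ 5805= 24.69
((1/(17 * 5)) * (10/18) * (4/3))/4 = 1/459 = 0.00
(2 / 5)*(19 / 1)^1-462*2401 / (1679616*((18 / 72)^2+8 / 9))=9196079 / 1331640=6.91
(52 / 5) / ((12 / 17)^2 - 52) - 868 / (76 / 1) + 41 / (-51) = -224035363 / 18028245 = -12.43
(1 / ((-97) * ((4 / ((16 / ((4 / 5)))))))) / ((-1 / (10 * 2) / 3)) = 300 / 97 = 3.09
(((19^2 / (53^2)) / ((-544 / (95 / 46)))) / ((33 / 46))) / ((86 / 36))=-0.00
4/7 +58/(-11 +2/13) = -4714/987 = -4.78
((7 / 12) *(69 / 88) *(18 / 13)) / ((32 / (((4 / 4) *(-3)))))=-4347 / 73216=-0.06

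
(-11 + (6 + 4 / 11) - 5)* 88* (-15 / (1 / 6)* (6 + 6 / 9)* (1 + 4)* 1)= 2544000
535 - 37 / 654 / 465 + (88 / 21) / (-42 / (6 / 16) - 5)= 44413802429 / 83022030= 534.96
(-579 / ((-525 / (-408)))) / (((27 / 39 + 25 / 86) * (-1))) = 88035792 / 192325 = 457.74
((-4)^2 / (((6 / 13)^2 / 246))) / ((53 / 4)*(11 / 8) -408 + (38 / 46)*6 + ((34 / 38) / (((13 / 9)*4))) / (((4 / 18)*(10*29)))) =-1461178650880 / 30431564769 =-48.02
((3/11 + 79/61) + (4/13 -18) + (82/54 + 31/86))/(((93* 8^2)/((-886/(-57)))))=-127823281577/3435863251392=-0.04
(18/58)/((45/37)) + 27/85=1412/2465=0.57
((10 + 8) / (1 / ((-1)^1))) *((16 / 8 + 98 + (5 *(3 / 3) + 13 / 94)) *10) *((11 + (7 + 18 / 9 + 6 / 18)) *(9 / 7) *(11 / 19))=-1790503110 / 6251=-286434.67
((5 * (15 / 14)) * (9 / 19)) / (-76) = -675 / 20216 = -0.03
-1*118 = -118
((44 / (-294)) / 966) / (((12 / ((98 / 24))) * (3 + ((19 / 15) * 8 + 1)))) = -55 / 14745024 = -0.00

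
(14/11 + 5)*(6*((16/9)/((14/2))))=9.56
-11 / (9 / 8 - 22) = 88 / 167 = 0.53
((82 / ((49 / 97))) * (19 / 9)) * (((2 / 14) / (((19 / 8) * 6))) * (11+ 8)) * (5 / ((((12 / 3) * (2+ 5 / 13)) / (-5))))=-49115950 / 287091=-171.08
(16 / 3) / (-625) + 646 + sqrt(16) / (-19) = 23005946 / 35625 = 645.78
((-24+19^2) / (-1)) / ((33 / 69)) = -7751 / 11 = -704.64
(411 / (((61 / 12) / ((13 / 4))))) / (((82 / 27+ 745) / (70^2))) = 2120636700 / 1232017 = 1721.27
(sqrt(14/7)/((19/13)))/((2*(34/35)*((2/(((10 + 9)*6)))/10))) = 283.88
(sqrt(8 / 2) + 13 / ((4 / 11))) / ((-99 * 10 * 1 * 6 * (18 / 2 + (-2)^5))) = 151 / 546480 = 0.00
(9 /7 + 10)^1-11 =2 /7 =0.29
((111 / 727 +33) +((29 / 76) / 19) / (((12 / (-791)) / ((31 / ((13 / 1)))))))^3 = 118539850546929731550180219125 / 4392164600501067480010752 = 26988.94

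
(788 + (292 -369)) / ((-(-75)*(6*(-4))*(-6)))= 79 / 1200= 0.07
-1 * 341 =-341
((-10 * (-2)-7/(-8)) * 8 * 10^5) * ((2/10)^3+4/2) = 33533600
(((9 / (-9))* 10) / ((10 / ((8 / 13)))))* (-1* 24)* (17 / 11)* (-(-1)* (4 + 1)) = 16320 / 143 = 114.13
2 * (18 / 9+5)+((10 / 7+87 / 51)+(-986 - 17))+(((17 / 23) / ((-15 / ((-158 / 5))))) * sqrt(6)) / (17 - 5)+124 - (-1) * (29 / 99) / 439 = -4457443631 / 5171859+1343 * sqrt(6) / 10350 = -861.55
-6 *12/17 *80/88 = -720/187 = -3.85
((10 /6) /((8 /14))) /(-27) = -35 /324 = -0.11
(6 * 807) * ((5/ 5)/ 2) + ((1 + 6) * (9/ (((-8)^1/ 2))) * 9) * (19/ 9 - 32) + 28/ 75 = 1997437/ 300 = 6658.12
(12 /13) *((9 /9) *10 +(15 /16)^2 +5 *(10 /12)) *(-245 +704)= 6374.69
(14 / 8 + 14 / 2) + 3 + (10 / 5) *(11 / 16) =105 / 8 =13.12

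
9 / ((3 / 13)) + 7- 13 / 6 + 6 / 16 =44.21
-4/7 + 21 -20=3/7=0.43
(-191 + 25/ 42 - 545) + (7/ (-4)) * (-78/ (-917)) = -2023508/ 2751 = -735.55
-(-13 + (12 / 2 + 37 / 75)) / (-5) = -488 / 375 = -1.30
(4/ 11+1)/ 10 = 3/ 22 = 0.14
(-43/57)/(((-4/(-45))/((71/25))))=-9159/380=-24.10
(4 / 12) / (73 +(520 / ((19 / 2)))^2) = 0.00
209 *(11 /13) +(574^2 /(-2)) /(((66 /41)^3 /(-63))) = 516639519887 /207636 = 2488198.19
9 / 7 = 1.29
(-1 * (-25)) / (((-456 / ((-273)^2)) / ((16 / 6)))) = -207025 / 19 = -10896.05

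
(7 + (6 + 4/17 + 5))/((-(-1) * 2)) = 155/17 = 9.12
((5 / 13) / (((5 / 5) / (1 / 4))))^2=25 / 2704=0.01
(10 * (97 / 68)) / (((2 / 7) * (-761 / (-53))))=179935 / 51748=3.48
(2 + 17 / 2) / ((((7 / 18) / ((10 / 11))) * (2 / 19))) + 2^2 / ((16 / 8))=2587 / 11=235.18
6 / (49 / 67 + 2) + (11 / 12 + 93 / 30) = 22741 / 3660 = 6.21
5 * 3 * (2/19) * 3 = 90/19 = 4.74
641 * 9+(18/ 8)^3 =369945/ 64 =5780.39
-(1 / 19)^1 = -1 / 19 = -0.05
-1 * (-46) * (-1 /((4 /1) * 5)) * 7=-161 /10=-16.10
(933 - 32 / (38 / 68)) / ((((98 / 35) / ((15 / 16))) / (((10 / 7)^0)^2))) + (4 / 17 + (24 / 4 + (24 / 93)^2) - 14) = 2836014163 / 9932896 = 285.52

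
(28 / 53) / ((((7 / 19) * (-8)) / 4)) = -38 / 53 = -0.72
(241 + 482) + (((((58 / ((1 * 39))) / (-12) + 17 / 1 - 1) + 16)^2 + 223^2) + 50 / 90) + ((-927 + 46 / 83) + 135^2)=312529565159 / 4544748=68767.19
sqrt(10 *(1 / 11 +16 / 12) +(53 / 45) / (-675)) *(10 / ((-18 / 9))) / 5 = -sqrt(785097555) / 7425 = -3.77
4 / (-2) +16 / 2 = 6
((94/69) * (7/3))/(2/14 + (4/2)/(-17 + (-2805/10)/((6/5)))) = 4619818/196029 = 23.57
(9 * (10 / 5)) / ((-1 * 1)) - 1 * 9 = -27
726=726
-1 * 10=-10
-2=-2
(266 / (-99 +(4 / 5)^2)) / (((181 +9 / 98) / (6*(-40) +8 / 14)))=156035600 / 43639873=3.58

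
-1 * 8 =-8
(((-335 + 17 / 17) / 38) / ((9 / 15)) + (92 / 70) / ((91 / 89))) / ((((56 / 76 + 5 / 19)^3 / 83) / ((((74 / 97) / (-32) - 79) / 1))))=259965714901 / 2965872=87652.37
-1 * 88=-88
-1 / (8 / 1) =-1 / 8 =-0.12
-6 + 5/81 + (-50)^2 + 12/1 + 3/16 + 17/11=35751121/14256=2507.79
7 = 7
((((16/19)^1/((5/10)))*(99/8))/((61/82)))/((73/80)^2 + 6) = 207820800/50681911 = 4.10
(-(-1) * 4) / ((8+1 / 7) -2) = 28 / 43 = 0.65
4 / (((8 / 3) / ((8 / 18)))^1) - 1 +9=26 / 3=8.67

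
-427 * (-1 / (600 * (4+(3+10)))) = 427 / 10200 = 0.04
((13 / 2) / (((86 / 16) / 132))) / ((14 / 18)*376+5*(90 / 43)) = 30888 / 58613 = 0.53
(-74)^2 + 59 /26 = 142435 /26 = 5478.27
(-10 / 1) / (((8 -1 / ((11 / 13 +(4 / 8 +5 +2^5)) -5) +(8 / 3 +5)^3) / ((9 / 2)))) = -351135 / 3578453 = -0.10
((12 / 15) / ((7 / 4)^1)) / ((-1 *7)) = -16 / 245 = -0.07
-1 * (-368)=368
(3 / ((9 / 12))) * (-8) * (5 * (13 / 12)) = -520 / 3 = -173.33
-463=-463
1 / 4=0.25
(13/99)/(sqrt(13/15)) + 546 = sqrt(195)/99 + 546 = 546.14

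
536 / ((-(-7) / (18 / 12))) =804 / 7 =114.86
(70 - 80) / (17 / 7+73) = -35 / 264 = -0.13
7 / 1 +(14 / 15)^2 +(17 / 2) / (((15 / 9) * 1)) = 5837 / 450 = 12.97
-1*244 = -244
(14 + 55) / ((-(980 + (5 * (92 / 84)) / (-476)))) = -689724 / 9795965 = -0.07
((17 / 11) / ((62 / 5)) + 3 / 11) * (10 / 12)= 1355 / 4092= 0.33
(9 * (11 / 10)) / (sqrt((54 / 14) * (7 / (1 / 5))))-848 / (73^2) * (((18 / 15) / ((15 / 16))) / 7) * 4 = -108544 / 932575 +11 * sqrt(15) / 50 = 0.74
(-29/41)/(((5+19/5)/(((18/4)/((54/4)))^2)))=-145/16236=-0.01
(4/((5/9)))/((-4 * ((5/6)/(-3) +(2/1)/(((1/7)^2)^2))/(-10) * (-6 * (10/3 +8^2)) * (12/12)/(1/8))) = -81/69836248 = -0.00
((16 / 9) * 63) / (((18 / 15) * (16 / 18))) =105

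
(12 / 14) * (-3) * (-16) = 288 / 7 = 41.14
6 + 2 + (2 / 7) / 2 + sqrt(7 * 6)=sqrt(42) + 57 / 7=14.62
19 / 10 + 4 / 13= 287 / 130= 2.21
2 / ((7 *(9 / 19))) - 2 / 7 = 0.32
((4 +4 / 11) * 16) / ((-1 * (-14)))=384 / 77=4.99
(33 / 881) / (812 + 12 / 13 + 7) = 13 / 284563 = 0.00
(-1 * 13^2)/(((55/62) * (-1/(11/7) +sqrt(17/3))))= -57629 * sqrt(51)/4775- 110019/4775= -109.23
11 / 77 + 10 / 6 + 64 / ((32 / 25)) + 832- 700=183.81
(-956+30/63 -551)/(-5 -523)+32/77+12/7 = 4.98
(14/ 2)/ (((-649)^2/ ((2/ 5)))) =14/ 2106005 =0.00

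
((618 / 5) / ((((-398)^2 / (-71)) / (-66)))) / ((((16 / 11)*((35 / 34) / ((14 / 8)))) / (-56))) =-947698983 / 3960100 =-239.31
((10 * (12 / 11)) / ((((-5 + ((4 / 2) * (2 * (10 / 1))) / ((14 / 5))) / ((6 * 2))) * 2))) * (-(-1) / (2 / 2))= 1008 / 143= 7.05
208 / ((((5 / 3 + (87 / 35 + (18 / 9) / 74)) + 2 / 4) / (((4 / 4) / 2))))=808080 / 36359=22.23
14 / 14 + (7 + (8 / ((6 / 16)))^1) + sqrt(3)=sqrt(3) + 88 / 3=31.07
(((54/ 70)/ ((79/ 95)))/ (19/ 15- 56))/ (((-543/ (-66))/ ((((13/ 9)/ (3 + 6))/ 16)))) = -13585/ 657410824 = -0.00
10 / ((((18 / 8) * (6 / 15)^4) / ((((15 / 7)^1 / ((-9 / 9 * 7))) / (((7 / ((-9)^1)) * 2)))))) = 46875 / 1372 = 34.17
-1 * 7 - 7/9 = -70/9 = -7.78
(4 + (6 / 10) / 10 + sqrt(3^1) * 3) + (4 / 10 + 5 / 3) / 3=2137 / 450 + 3 * sqrt(3)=9.95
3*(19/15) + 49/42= 4.97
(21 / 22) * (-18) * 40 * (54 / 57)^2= -2449440 / 3971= -616.83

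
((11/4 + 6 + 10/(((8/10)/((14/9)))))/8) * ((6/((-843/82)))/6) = -41615/121392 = -0.34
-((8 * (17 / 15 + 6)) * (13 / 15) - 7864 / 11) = 1646992 / 2475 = 665.45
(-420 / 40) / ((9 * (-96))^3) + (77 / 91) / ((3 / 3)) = 4729798747 / 5589762048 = 0.85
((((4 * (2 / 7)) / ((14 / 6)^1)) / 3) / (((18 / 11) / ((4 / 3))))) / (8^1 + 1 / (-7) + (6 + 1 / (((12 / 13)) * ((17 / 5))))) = 11968 / 1275309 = 0.01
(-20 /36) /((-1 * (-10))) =-1 /18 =-0.06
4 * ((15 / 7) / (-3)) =-20 / 7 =-2.86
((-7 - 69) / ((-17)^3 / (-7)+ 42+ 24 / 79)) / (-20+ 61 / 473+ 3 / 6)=190232 / 36081925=0.01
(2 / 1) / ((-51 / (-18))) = 12 / 17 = 0.71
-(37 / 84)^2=-1369 / 7056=-0.19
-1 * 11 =-11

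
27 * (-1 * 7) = -189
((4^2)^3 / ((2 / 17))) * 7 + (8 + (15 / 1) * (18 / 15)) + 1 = 243739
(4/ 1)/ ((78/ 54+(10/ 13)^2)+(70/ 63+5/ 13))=1521/ 1343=1.13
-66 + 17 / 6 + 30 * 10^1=1421 / 6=236.83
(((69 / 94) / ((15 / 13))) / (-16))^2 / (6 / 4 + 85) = 89401 / 4891609600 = 0.00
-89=-89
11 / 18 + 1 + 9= 191 / 18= 10.61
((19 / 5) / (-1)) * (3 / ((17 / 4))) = -228 / 85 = -2.68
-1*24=-24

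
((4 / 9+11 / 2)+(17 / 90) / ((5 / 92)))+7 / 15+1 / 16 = 11939 / 1200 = 9.95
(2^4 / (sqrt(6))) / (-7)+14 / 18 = 7 / 9 -8 * sqrt(6) / 21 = -0.16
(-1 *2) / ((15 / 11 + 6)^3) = -2662 / 531441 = -0.01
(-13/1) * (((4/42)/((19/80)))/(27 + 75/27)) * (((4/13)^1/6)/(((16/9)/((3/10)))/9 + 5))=-3888/2450525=-0.00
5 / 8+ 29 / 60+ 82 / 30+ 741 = 89381 / 120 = 744.84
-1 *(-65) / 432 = 65 / 432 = 0.15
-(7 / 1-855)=848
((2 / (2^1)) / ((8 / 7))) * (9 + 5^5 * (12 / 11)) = 2990.83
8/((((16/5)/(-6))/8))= -120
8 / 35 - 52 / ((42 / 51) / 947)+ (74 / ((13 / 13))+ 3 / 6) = -4180509 / 70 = -59721.56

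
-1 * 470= -470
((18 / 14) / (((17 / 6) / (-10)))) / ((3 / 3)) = -540 / 119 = -4.54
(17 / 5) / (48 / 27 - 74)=-153 / 3250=-0.05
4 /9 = 0.44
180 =180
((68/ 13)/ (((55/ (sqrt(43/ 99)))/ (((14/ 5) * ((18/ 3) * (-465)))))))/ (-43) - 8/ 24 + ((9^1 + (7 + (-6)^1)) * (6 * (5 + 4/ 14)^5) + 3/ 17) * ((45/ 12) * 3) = 177072 * sqrt(473)/ 338195 + 9548668542859/ 3428628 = 2784993.76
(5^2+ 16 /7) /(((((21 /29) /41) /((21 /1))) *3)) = 227099 /21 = 10814.24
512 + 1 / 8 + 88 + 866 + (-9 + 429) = 15089 / 8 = 1886.12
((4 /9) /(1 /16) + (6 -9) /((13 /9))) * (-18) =-1178 /13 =-90.62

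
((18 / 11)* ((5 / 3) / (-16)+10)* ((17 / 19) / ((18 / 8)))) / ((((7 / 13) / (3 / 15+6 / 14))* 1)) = 1105 / 147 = 7.52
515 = 515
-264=-264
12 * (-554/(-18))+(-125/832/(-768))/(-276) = 65134657411/176357376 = 369.33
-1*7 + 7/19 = -126/19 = -6.63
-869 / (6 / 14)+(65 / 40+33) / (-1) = -49495 / 24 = -2062.29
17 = 17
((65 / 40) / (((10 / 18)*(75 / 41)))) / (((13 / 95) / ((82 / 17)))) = 95817 / 1700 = 56.36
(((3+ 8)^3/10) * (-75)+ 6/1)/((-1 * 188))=53.07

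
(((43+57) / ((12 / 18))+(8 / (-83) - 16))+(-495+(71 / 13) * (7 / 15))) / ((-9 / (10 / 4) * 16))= 2901547 / 466128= 6.22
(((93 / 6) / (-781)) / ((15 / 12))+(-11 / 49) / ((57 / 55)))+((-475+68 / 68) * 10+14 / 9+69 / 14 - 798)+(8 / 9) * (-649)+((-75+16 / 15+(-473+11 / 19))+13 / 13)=-29029143083 / 4362666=-6653.99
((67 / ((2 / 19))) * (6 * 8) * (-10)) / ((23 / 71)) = -21691920 / 23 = -943126.96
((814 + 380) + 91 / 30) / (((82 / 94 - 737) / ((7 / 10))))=-11814719 / 10379400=-1.14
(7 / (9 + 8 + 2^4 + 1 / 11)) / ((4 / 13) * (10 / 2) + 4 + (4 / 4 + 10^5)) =11 / 5200340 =0.00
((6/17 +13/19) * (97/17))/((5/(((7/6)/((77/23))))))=149477/362406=0.41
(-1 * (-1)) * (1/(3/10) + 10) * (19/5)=152/3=50.67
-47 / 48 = -0.98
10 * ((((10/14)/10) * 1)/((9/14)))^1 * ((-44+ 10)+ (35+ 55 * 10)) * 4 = 22040/9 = 2448.89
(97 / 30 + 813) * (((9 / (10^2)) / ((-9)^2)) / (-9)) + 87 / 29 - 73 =-17034487 / 243000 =-70.10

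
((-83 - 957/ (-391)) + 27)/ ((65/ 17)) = -20939/ 1495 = -14.01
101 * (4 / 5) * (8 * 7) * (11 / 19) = 248864 / 95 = 2619.62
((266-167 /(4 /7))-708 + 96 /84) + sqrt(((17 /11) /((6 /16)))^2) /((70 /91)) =-3362203 /4620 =-727.75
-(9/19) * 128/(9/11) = -1408/19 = -74.11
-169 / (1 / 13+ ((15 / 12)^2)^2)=-562432 / 8381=-67.11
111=111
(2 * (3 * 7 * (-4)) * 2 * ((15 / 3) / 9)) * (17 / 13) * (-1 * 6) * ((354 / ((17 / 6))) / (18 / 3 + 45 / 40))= 6343680 / 247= 25682.91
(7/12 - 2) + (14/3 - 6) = -11/4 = -2.75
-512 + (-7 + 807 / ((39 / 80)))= 14773 / 13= 1136.38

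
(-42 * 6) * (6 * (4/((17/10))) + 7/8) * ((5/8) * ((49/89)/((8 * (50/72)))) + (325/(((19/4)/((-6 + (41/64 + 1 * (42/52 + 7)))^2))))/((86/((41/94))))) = -14727120142030317/1819756257280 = -8092.91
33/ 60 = 11/ 20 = 0.55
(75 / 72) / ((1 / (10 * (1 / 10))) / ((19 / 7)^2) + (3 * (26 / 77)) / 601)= 417649925 / 55097544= 7.58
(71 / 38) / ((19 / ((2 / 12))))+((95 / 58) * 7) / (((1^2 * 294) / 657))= 5636557 / 219849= 25.64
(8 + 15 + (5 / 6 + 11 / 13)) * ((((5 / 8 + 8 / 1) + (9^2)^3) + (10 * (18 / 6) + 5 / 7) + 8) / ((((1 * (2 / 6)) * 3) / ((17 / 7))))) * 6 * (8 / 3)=139143647225 / 273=509683689.47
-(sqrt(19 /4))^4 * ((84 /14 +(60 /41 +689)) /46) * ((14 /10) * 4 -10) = 22678381 /15088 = 1503.07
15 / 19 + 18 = 357 / 19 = 18.79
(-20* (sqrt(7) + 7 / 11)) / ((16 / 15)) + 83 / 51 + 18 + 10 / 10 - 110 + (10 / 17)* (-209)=-503207 / 2244 - 75* sqrt(7) / 4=-273.85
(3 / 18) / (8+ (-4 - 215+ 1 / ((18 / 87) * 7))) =-7 / 8833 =-0.00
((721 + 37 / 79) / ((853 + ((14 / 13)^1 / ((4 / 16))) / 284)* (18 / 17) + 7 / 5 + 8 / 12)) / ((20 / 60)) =40244590620 / 16832240149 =2.39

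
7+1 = 8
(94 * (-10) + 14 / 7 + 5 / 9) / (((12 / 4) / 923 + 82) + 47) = -7787351 / 1071630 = -7.27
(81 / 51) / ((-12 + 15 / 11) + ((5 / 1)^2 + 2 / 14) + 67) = 693 / 35564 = 0.02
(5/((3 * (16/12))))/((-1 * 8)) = -5/32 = -0.16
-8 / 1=-8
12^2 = 144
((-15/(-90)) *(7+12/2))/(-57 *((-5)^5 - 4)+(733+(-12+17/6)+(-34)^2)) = 13/1081397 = 0.00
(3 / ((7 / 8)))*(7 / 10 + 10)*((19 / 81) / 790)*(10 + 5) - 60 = -1489034 / 24885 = -59.84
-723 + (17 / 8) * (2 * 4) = -706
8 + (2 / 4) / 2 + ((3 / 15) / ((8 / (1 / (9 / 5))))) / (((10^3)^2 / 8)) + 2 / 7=537750007 / 63000000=8.54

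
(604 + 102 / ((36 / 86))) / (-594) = -2543 / 1782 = -1.43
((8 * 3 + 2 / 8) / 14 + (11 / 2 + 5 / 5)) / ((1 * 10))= 0.82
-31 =-31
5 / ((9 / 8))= 40 / 9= 4.44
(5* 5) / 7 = 25 / 7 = 3.57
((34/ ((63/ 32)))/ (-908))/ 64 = -17/ 57204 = -0.00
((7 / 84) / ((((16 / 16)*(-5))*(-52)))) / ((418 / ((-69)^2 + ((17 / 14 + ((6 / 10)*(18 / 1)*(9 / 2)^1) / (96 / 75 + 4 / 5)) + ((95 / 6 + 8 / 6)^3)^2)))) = 108679077100603 / 5537066895360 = 19.63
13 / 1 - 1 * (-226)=239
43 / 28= 1.54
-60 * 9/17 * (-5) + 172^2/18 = 275764/153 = 1802.38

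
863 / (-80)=-863 / 80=-10.79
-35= -35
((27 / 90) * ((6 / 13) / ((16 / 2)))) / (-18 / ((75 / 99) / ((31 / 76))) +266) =855 / 12661636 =0.00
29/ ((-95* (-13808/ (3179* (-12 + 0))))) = -276573/ 327940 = -0.84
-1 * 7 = -7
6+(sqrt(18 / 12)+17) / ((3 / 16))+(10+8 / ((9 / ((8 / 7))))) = 8 * sqrt(6) / 3+6784 / 63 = 114.21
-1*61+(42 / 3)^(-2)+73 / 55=-59.67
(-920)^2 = 846400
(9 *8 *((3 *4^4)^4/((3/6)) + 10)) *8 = 400771988330112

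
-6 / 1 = -6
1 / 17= 0.06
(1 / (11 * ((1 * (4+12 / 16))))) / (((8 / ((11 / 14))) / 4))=0.01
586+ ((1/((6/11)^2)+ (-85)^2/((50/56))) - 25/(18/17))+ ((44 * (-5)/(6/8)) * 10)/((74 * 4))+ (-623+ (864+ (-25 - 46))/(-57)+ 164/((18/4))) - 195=198727837/25308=7852.37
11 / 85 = 0.13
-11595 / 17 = -682.06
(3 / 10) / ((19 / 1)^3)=3 / 68590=0.00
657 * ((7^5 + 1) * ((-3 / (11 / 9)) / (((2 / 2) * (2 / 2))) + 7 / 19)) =-437698656 / 19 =-23036771.37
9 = 9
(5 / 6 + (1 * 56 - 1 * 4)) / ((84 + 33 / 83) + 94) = 0.30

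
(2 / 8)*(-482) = -241 / 2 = -120.50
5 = 5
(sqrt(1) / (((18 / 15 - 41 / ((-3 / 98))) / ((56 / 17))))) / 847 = 0.00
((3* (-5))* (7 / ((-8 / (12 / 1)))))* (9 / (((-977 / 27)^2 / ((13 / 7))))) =3838185 / 1909058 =2.01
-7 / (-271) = 7 / 271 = 0.03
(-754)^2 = 568516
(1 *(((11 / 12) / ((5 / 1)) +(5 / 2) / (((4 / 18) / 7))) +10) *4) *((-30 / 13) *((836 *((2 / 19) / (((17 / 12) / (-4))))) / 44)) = 1024512 / 221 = 4635.80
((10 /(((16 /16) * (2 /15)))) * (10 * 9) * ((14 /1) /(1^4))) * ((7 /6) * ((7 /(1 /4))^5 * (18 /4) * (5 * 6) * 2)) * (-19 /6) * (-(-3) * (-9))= 43802473317120000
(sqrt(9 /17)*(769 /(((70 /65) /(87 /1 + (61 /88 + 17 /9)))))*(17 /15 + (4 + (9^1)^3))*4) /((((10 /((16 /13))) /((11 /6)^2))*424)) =1652233848023*sqrt(17) /51086700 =133348.50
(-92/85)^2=8464/7225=1.17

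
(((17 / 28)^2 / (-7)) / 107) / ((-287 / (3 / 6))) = 289 / 337061984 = 0.00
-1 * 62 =-62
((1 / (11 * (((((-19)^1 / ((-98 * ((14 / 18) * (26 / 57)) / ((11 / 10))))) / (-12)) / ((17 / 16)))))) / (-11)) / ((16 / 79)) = 29942185 / 34595352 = 0.87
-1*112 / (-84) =4 / 3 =1.33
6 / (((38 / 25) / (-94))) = -7050 / 19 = -371.05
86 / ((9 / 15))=143.33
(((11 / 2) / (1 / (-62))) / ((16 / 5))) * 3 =-5115 / 16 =-319.69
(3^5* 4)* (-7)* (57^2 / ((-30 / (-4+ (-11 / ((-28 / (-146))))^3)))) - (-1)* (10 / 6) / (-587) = -239966119270020127 / 1725780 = -139047919937.66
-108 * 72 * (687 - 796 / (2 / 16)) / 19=2325024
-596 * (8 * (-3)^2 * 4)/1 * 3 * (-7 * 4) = 14418432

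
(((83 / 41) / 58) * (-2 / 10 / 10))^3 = -571787 / 1680914269000000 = -0.00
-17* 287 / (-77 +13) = 4879 / 64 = 76.23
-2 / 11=-0.18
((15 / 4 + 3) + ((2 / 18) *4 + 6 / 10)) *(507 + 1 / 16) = 11382539 / 2880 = 3952.27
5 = 5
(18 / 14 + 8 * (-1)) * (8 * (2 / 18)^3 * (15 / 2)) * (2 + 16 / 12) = -9400 / 5103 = -1.84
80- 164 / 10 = 318 / 5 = 63.60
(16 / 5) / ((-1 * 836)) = -4 / 1045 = -0.00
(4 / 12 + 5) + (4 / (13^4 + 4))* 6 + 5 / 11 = 5.79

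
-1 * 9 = -9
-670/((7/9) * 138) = -1005/161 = -6.24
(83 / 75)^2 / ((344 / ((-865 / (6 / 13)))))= -6.67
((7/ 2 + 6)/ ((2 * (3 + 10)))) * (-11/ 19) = -11/ 52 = -0.21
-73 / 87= -0.84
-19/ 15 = -1.27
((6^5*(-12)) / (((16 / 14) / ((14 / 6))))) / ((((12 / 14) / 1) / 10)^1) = -2222640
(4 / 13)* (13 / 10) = 0.40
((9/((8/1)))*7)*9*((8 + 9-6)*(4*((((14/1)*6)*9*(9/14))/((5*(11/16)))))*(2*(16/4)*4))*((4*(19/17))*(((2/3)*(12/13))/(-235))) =-42890674176/259675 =-165170.59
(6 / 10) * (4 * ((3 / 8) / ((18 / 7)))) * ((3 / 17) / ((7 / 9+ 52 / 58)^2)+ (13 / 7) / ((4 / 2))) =45065231 / 129858920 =0.35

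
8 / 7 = 1.14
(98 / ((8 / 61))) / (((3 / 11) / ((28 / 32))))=230153 / 96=2397.43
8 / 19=0.42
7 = 7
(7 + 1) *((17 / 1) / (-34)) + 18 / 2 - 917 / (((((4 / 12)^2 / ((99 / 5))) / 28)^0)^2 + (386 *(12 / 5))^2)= 107254320 / 21455449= 5.00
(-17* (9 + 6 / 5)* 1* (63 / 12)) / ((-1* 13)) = 18207 / 260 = 70.03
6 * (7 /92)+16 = 16.46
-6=-6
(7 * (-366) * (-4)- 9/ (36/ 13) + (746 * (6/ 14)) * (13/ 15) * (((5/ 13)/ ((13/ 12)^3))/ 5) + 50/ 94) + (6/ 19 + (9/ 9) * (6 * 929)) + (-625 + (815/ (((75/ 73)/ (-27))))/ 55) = 223911962422947/ 15106791700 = 14821.94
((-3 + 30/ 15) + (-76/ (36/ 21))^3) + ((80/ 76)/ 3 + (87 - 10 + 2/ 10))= -223304162/ 2565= -87058.15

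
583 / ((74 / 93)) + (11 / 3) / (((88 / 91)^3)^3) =2355716318656523297095 / 3193554580273102848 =737.65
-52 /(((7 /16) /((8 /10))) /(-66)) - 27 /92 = 6275.36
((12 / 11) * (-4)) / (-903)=16 / 3311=0.00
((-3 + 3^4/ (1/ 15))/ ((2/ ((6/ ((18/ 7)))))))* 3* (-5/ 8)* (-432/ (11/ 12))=13744080/ 11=1249461.82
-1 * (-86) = 86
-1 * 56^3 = -175616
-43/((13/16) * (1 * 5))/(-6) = 344/195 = 1.76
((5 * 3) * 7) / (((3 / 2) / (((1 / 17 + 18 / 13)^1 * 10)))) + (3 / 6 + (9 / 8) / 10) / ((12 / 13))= 214508777 / 212160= 1011.07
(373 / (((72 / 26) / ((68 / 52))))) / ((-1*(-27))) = 6341 / 972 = 6.52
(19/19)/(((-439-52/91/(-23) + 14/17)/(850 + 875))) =-4721325/1199221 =-3.94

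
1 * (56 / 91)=8 / 13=0.62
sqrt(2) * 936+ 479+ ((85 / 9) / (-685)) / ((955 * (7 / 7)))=564029668 / 1177515+ 936 * sqrt(2)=1802.70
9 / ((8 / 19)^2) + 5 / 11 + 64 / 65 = 2388891 / 45760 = 52.20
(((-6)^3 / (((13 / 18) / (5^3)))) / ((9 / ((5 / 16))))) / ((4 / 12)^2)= -151875 / 13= -11682.69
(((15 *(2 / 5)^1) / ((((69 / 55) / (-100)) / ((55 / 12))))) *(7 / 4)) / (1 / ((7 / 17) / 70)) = -105875 / 4692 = -22.57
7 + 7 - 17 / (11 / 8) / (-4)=188 / 11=17.09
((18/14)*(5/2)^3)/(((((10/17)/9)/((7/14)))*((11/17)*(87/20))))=975375/17864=54.60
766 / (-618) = -383 / 309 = -1.24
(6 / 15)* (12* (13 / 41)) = 312 / 205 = 1.52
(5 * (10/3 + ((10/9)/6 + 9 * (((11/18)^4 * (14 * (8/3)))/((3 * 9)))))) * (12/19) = 6205040/373977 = 16.59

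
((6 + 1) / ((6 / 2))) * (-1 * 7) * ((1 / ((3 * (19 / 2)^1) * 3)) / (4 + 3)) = -0.03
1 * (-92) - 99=-191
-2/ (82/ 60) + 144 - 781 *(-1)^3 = 923.54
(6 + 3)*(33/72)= 33/8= 4.12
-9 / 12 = -3 / 4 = -0.75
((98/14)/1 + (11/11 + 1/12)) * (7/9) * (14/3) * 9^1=4753/18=264.06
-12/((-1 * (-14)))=-6/7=-0.86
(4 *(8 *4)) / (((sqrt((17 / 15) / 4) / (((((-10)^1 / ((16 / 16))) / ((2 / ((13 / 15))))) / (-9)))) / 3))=3328 *sqrt(255) / 153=347.35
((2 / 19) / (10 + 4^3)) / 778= 0.00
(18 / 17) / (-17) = -18 / 289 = -0.06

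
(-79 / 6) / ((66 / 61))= -4819 / 396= -12.17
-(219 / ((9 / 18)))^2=-191844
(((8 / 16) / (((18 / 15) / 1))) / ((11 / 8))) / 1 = 10 / 33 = 0.30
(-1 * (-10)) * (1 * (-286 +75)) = -2110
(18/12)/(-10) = -3/20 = -0.15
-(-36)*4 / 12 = 12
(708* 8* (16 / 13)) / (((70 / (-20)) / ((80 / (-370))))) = 1449984 / 3367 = 430.65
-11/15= -0.73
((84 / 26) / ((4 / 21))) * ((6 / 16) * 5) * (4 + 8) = 19845 / 52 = 381.63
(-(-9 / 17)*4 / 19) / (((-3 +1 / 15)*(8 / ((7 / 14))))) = -135 / 56848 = -0.00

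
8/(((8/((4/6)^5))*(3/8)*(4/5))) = 320/729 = 0.44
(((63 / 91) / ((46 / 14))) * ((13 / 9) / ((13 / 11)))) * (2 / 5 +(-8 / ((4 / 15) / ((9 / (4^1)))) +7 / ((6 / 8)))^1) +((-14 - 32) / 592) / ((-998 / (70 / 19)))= -14.88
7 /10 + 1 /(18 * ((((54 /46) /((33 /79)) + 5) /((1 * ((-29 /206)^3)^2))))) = 9513292419030838793 /13590416666541911040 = 0.70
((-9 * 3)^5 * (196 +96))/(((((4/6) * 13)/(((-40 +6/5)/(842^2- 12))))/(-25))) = -1524069157005/2304094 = -661461.36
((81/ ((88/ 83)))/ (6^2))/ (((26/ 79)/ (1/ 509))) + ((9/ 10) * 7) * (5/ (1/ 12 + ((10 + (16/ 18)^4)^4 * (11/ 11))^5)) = 1731453862400039559773571577031891266588329897996984247295693812825138247404017159686198357204344485591/ 136677499298133418471301491041572893707249447032485893010286777084307643869637667304763007154991075851328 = 0.01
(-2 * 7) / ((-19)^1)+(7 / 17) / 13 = 0.77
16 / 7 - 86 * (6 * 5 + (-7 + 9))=-19248 / 7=-2749.71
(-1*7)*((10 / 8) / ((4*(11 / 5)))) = -175 / 176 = -0.99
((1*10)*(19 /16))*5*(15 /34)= 7125 /272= 26.19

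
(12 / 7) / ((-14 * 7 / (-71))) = 426 / 343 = 1.24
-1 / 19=-0.05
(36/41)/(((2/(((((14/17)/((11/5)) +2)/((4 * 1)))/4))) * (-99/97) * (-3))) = 3589/168674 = 0.02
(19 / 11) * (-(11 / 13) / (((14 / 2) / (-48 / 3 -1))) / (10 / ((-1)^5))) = -323 / 910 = -0.35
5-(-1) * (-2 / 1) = 3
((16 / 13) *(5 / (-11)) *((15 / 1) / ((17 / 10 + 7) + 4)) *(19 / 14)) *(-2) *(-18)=-4104000 / 127127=-32.28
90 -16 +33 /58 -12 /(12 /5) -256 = -10813 /58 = -186.43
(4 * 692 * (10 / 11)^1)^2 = 766182400 / 121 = 6332085.95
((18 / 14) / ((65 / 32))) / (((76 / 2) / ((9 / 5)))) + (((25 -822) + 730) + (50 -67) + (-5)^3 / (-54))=-190595491 / 2334150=-81.66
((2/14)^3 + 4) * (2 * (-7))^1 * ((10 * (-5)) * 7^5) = 47093900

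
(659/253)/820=0.00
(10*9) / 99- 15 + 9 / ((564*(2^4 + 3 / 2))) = -509917 / 36190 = -14.09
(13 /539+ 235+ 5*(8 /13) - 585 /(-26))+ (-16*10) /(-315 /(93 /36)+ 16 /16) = 13761093627 /52538486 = 261.92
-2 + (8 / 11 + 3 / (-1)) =-47 / 11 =-4.27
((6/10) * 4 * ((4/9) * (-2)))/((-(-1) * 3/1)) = -32/45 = -0.71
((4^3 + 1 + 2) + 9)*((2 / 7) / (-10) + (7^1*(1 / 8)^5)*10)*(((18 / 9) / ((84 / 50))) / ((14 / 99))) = -47523465 / 2809856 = -16.91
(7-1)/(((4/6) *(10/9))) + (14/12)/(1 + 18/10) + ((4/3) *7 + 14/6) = 1211/60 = 20.18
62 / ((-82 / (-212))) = 6572 / 41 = 160.29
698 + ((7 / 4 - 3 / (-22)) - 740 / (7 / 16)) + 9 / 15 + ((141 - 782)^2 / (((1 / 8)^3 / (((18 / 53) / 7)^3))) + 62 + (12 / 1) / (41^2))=436183532645319297 / 18884788404020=23097.08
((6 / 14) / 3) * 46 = 46 / 7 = 6.57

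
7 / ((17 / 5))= 35 / 17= 2.06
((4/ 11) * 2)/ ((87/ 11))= 8/ 87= 0.09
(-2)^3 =-8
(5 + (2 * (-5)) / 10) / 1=4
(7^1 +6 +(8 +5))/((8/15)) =195/4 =48.75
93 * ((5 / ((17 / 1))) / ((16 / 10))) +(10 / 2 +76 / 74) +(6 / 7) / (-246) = 33388279 / 1444184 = 23.12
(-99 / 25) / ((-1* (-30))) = -33 / 250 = -0.13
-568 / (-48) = 71 / 6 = 11.83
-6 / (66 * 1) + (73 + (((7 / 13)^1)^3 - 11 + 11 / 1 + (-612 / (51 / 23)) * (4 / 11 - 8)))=52701015 / 24167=2180.70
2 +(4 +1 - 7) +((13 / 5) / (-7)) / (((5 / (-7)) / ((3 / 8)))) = 39 / 200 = 0.20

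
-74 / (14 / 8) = -296 / 7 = -42.29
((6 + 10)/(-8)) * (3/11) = -6/11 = -0.55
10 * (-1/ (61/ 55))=-550/ 61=-9.02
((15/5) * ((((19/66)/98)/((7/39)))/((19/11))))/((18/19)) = 0.03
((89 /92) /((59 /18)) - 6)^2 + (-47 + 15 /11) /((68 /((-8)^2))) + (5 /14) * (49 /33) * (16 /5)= -3271747045 /375655596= -8.71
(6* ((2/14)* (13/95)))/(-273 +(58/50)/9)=-1755/4082834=-0.00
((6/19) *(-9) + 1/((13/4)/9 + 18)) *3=-105030/12559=-8.36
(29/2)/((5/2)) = 29/5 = 5.80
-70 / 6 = -35 / 3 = -11.67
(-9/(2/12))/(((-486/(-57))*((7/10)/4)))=-760/21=-36.19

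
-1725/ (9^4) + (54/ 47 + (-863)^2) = 76554151814/ 102789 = 744769.89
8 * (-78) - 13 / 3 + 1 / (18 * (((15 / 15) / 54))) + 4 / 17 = -31880 / 51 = -625.10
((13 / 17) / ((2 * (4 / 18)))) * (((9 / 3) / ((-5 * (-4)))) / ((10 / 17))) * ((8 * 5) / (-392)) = -351 / 7840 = -0.04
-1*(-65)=65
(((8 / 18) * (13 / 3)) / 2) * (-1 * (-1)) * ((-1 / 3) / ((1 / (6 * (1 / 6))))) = -26 / 81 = -0.32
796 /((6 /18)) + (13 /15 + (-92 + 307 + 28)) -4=39418 /15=2627.87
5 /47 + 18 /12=151 /94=1.61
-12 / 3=-4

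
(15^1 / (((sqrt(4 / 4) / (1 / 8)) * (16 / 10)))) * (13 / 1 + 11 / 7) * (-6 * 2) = -11475 / 56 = -204.91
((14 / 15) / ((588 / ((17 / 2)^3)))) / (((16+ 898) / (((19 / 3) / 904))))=93347 / 12492990720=0.00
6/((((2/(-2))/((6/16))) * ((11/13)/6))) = -351/22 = -15.95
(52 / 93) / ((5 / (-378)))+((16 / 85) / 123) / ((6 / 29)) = -41093504 / 972315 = -42.26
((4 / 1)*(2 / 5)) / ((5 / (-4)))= -32 / 25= -1.28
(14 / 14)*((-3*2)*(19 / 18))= -19 / 3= -6.33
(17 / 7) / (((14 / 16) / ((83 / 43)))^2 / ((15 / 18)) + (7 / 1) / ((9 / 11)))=0.28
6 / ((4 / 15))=45 / 2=22.50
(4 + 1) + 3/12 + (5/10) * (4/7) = 155/28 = 5.54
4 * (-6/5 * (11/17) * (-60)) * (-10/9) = -207.06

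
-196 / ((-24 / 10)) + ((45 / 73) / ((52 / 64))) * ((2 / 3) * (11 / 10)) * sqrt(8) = 1056 * sqrt(2) / 949 + 245 / 3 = 83.24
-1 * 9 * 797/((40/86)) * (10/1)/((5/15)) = -925317/2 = -462658.50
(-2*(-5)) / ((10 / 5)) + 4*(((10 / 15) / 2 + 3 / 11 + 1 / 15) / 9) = 2623 / 495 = 5.30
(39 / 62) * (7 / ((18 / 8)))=182 / 93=1.96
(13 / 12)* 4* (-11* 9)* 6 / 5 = -2574 / 5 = -514.80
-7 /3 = -2.33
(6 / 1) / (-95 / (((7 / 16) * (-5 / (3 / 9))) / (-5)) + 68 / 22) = -693 / 8003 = -0.09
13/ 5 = 2.60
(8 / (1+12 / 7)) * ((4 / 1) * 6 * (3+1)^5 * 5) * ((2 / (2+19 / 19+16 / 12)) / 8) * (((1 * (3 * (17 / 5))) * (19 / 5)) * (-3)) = -157925376 / 65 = -2429621.17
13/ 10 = 1.30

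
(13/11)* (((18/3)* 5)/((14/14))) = 390/11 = 35.45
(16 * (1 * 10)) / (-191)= -160 / 191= -0.84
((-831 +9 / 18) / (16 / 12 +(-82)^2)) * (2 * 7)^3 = -1709169 / 5044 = -338.85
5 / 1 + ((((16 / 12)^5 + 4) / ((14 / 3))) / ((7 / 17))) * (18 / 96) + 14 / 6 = 86099 / 10584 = 8.13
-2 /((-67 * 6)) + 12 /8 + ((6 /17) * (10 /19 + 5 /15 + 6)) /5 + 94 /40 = 331427 /76380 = 4.34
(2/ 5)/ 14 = 1/ 35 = 0.03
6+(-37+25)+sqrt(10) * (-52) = -52 * sqrt(10) - 6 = -170.44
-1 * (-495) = 495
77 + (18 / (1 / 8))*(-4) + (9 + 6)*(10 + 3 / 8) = -2747 / 8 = -343.38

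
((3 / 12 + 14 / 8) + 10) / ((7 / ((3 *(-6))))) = -216 / 7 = -30.86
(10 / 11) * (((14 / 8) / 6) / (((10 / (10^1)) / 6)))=35 / 22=1.59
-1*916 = -916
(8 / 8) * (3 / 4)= 3 / 4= 0.75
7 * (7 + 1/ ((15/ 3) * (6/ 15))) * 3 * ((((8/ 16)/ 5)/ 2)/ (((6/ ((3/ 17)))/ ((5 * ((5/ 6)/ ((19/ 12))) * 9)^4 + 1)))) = 2583401960223/ 35447312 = 72880.05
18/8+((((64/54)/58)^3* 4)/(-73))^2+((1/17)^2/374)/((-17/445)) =10153141160768848611400494233/4512992944835452201424534124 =2.25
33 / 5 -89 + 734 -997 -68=-2067 / 5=-413.40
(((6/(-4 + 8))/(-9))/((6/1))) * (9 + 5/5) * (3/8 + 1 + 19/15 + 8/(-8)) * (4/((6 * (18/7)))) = -1379/11664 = -0.12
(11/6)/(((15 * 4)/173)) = 1903/360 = 5.29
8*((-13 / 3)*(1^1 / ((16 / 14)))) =-91 / 3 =-30.33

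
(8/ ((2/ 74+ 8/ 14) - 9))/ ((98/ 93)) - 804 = -3065073/ 3808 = -804.90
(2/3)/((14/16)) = 16/21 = 0.76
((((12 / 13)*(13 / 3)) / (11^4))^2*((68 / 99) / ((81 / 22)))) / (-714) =-64 / 3281620109229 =-0.00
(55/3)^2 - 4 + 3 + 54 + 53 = 3979/9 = 442.11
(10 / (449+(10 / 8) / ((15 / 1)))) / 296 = 15 / 199393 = 0.00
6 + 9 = 15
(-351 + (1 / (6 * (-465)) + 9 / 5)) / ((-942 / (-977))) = -951860813 / 2628180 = -362.17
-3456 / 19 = -181.89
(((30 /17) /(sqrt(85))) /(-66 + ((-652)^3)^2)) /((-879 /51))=-0.00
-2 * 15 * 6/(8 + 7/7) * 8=-160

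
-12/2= -6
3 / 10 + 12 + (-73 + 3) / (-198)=12527 / 990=12.65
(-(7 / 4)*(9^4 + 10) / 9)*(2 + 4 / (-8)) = -45997 / 24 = -1916.54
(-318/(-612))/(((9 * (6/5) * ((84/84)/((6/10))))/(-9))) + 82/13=16039/2652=6.05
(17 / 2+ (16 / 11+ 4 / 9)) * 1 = 2059 / 198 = 10.40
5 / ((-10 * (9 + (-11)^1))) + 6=25 / 4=6.25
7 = 7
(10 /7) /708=5 /2478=0.00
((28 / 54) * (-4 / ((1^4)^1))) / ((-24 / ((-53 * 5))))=-1855 / 81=-22.90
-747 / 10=-74.70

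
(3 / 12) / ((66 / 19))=19 / 264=0.07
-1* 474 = -474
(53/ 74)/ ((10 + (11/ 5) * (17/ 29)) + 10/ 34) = 130645/ 2112996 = 0.06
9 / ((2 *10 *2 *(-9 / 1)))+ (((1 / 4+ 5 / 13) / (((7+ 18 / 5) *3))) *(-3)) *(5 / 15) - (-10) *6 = 1652361 / 27560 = 59.96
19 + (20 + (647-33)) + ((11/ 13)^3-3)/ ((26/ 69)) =646.65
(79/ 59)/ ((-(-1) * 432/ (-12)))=-79/ 2124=-0.04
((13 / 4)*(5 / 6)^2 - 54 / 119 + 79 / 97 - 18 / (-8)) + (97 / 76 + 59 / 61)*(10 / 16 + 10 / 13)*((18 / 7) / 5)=81096778897 / 12522123432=6.48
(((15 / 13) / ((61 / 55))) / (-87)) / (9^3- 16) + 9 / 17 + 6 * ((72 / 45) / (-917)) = 663215195714 / 1278053330645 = 0.52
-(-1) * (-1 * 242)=-242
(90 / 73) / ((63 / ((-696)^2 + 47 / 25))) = 24220894 / 2555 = 9479.80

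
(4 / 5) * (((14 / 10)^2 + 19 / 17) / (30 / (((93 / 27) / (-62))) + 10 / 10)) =-5232 / 1145375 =-0.00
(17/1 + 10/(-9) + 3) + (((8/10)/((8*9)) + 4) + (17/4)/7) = 3291/140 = 23.51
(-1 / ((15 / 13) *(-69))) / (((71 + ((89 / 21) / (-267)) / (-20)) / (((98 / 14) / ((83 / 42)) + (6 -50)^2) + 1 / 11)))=28026180 / 81677893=0.34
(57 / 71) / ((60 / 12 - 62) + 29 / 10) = -570 / 38411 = -0.01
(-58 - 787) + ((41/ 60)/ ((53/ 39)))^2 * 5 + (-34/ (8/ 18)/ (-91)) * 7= -2447664963/ 2921360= -837.85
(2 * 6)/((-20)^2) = 3/100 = 0.03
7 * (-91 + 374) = 1981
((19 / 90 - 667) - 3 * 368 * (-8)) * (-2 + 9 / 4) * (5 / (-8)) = -734869 / 576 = -1275.81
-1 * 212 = -212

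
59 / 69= 0.86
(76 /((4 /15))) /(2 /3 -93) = -855 /277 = -3.09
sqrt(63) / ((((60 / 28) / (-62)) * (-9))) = 434 * sqrt(7) / 45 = 25.52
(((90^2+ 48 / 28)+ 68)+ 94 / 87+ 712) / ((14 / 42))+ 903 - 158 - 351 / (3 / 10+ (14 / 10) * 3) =5545023 / 203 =27315.38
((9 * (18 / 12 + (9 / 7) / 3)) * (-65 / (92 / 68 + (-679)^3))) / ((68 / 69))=72657 / 19868039296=0.00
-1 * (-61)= 61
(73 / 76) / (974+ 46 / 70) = 2555 / 2592588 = 0.00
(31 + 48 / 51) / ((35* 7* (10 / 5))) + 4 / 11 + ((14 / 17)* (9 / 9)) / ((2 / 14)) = 567513 / 91630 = 6.19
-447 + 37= -410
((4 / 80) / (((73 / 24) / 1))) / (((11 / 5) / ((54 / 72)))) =9 / 1606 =0.01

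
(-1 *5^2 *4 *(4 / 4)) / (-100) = 1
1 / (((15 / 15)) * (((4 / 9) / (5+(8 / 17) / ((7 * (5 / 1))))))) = 26847 / 2380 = 11.28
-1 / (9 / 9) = -1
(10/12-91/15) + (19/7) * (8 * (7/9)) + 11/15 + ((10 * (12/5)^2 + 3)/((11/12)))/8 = 10223/495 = 20.65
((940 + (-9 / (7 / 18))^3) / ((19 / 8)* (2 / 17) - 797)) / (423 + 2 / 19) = 5076407536 / 149386413729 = 0.03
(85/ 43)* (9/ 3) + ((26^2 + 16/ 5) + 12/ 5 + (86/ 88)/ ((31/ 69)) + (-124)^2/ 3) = 5115954823/ 879780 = 5815.04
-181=-181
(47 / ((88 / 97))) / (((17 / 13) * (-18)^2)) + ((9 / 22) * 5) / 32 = 16409 / 88128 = 0.19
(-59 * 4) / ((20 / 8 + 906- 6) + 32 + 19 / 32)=-7552 / 29923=-0.25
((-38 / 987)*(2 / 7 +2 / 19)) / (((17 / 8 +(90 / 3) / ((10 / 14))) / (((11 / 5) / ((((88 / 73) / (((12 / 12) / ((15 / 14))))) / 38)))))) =-576992 / 26130825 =-0.02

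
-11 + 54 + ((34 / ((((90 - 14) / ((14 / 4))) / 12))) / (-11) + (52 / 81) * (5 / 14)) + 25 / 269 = 1326544795 / 31877307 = 41.61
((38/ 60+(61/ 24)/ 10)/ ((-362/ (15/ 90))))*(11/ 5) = -781/ 868800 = -0.00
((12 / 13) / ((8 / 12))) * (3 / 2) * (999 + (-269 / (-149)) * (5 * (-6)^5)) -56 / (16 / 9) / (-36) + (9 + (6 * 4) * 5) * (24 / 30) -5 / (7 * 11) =-143606.09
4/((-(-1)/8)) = 32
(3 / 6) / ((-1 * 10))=-1 / 20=-0.05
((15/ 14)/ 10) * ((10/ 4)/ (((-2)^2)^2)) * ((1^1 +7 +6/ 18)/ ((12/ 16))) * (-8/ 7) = -125/ 588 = -0.21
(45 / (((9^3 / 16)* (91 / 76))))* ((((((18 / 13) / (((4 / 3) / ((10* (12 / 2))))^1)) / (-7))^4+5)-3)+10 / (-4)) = 2617032168918560 / 505466037531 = 5177.46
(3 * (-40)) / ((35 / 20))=-480 / 7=-68.57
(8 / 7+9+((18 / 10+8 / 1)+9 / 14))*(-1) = -1441 / 70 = -20.59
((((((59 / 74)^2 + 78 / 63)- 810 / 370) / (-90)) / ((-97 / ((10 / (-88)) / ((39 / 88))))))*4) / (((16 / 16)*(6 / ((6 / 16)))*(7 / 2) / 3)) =36271 / 18271254456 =0.00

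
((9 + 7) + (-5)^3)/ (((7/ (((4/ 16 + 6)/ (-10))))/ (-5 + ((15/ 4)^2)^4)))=1396596805025/ 3670016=380542.43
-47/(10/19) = -893/10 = -89.30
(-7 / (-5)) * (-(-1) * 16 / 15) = 112 / 75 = 1.49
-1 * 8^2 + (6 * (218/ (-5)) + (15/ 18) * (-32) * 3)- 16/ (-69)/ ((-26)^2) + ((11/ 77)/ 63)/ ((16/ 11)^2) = -889937548781/ 2194133760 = -405.60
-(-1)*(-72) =-72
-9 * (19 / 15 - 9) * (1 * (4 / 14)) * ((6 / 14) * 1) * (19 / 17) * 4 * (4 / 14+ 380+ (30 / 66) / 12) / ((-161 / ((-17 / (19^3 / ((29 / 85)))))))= 7093041096 / 93198476525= 0.08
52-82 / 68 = 1727 / 34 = 50.79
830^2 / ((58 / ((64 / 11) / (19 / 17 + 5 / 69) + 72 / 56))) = 57153555150 / 779317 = 73338.01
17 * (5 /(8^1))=85 /8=10.62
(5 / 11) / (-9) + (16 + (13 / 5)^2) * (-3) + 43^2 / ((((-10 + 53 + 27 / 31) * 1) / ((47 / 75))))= -141098711 / 3366000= -41.92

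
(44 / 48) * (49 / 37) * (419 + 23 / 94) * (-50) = -531036275 / 20868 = -25447.40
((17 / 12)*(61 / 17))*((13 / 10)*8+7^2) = 6039 / 20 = 301.95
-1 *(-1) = 1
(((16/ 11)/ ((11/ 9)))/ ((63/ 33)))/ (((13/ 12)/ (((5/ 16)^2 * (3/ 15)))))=45/ 4004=0.01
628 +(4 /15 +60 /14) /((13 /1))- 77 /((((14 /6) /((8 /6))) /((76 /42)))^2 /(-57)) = 355895042 /66885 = 5321.00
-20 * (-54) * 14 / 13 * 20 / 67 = 347.19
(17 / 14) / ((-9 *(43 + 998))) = -17 / 131166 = -0.00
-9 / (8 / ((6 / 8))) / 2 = -0.42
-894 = -894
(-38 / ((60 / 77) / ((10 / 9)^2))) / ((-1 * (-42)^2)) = 1045 / 30618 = 0.03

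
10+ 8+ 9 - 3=24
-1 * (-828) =828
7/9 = 0.78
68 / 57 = 1.19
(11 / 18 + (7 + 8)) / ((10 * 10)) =281 / 1800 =0.16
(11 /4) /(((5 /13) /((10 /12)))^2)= 1859 /144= 12.91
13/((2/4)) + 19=45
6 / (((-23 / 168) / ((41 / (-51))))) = 13776 / 391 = 35.23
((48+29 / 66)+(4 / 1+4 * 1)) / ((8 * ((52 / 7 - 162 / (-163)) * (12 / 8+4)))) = 850045 / 5581488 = 0.15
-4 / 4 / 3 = -1 / 3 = -0.33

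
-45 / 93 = -15 / 31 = -0.48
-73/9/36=-73/324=-0.23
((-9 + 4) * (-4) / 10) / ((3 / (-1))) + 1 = 1 / 3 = 0.33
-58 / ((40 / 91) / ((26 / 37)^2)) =-445991 / 6845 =-65.16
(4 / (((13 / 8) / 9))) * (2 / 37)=576 / 481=1.20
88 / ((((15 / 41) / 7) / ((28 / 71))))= 707168 / 1065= 664.01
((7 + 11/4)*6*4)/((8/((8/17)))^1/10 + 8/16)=1170/11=106.36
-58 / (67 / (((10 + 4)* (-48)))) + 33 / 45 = 585377 / 1005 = 582.46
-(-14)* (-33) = -462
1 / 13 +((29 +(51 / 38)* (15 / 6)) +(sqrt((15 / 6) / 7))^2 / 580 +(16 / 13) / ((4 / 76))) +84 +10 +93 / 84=8648581 / 57304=150.92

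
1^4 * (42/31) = 42/31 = 1.35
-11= -11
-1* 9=-9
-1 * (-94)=94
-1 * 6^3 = -216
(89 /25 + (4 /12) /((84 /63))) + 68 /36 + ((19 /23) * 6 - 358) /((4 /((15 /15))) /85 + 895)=8353631393 /1574835300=5.30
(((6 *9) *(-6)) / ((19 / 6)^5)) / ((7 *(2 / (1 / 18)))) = -69984 / 17332693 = -0.00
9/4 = 2.25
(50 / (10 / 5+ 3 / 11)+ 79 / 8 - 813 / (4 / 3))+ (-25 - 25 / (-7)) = -33561 / 56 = -599.30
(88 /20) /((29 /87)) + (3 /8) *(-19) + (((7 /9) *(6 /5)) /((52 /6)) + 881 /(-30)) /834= 3929087 /650520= 6.04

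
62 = 62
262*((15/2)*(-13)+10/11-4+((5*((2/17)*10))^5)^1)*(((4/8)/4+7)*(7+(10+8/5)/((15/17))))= 815576158341667461/3123685400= 261094205.69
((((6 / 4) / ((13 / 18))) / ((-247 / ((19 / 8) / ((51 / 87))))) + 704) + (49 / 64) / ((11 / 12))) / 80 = 356381297 / 40451840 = 8.81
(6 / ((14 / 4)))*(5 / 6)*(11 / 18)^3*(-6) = -6655 / 3402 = -1.96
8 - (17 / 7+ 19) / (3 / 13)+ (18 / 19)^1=-11160 / 133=-83.91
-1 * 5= -5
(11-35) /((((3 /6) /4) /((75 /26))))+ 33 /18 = -43057 /78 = -552.01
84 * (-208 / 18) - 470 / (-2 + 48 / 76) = -24461 / 39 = -627.21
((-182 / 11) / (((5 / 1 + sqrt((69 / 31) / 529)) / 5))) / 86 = -231725 / 1204258 + 65 * sqrt(2139) / 1204258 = -0.19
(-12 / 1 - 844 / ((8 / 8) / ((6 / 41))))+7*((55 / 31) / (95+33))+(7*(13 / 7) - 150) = -44318679 / 162688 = -272.42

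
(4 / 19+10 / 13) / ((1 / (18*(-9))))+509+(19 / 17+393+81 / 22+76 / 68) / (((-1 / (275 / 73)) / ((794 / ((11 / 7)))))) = -2559053617506 / 3371797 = -758958.39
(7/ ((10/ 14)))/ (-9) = -49/ 45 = -1.09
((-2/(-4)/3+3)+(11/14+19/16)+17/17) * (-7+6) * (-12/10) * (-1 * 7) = -2063/40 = -51.58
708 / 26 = 354 / 13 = 27.23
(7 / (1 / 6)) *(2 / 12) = 7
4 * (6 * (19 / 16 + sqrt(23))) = 57 / 2 + 24 * sqrt(23) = 143.60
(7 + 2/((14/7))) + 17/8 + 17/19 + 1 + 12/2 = 18.02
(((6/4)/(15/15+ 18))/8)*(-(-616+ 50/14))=12861/2128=6.04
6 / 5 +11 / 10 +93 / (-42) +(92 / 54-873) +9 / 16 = -13164199 / 15120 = -870.65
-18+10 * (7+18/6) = 82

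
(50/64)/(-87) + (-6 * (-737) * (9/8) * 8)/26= 55398491/36192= 1530.68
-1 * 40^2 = -1600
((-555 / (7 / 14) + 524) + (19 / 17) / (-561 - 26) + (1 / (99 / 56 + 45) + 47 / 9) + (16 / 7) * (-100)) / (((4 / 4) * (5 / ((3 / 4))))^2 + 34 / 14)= -148062832780 / 8575184217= -17.27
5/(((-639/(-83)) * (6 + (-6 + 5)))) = 83/639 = 0.13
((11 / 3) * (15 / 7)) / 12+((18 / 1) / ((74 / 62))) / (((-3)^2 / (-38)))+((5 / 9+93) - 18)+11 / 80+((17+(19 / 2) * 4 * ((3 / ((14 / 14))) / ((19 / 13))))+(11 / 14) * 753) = 130408261 / 186480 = 699.31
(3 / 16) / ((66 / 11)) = 1 / 32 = 0.03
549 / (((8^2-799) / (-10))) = 366 / 49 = 7.47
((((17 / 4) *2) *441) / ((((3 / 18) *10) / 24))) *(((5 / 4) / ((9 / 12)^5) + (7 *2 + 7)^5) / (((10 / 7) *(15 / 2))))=23147619783652 / 1125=20575662029.91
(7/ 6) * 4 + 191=587/ 3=195.67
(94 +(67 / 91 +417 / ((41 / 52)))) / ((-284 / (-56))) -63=2269301 / 37843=59.97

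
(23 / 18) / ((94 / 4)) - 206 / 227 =-81917 / 96021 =-0.85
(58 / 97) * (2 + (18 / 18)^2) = 1.79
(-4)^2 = 16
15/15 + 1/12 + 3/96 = 107/96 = 1.11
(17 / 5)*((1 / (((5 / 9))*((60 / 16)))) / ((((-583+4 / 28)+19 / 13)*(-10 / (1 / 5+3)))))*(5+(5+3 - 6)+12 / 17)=1144416 / 165334375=0.01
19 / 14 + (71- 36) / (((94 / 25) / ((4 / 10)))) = 3343 / 658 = 5.08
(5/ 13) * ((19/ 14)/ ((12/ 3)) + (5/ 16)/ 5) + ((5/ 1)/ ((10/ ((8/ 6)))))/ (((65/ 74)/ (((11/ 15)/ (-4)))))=0.02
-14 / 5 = -2.80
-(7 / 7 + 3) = -4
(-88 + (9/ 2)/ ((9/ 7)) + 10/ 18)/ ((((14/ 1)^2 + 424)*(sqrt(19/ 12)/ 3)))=-1511*sqrt(57)/ 35340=-0.32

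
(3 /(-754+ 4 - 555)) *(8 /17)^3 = -512 /2137155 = -0.00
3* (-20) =-60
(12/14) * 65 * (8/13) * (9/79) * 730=1576800/553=2851.36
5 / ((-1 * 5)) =-1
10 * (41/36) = 205/18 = 11.39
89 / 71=1.25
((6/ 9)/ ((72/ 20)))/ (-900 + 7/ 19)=-0.00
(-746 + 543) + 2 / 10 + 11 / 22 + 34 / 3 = -190.97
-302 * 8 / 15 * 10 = -4832 / 3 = -1610.67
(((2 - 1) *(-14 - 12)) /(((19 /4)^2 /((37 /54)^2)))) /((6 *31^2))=-71188 /758716227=-0.00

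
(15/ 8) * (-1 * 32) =-60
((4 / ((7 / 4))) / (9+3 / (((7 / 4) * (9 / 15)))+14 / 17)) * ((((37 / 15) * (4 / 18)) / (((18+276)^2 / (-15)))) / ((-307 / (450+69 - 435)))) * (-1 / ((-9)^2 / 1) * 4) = -0.00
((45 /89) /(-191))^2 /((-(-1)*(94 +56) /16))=216 /288966001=0.00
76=76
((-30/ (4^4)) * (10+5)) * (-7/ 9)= 175/ 128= 1.37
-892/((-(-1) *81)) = -892/81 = -11.01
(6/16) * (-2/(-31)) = 0.02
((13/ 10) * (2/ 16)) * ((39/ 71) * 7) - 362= -2052611/ 5680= -361.38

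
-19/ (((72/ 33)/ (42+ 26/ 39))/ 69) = -25637.33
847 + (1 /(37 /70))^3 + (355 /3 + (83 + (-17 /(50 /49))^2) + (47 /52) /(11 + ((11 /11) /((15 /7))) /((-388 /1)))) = 421331833017057119 /316138922677500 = 1332.74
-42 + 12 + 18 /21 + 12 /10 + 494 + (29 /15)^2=739927 /1575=469.79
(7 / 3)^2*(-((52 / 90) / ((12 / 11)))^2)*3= -1002001 / 218700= -4.58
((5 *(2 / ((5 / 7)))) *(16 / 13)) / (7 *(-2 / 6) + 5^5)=84 / 15223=0.01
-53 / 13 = -4.08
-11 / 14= -0.79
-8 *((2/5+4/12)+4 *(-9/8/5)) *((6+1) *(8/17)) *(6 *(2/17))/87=896/25143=0.04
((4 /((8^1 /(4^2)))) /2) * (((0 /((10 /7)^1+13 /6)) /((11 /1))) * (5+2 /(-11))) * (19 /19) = 0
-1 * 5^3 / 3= -125 / 3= -41.67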